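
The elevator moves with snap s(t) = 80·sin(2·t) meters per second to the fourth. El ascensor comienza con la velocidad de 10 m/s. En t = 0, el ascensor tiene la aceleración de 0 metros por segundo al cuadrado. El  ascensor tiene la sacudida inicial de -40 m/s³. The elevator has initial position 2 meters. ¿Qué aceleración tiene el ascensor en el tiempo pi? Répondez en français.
Nous devons intégrer notre équation du snap s(t) = 80·sin(2·t) 2 fois. En prenant ∫s(t)dt et en appliquant j(0) = -40, nous trouvons j(t) = -40·cos(2·t). En prenant ∫j(t)dt et en appliquant a(0) = 0, nous trouvons a(t) = -20·sin(2·t). Nous avons l'accélération a(t) = -20·sin(2·t). En substituant t = pi: a(pi) = 0.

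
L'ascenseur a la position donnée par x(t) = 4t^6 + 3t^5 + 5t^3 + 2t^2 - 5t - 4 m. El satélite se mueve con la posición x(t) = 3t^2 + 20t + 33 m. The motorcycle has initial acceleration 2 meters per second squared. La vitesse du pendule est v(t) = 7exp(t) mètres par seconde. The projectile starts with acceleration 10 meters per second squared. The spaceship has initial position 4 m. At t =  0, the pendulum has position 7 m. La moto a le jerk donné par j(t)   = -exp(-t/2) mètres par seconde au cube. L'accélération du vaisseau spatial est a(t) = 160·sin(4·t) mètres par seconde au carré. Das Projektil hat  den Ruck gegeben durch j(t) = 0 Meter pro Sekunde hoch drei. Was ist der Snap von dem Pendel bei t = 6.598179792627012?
Ausgehend von der Geschwindigkeit v(t) = 7·exp(t), nehmen wir 3 Ableitungen. Durch Ableiten von der Geschwindigkeit erhalten wir die Beschleunigung: a(t) = 7·exp(t). Mit d/dt von a(t) finden wir j(t) = 7·exp(t). Die Ableitung von dem Ruck ergibt den Snap: s(t) = 7·exp(t). Mit s(t) = 7·exp(t) und Einsetzen von t = 6.598179792627012, finden wir s = 5136.30866393583.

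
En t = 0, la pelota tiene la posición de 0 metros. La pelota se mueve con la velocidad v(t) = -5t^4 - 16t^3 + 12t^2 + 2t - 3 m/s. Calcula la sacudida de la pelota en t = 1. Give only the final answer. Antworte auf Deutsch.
Bei t = 1, j = -132.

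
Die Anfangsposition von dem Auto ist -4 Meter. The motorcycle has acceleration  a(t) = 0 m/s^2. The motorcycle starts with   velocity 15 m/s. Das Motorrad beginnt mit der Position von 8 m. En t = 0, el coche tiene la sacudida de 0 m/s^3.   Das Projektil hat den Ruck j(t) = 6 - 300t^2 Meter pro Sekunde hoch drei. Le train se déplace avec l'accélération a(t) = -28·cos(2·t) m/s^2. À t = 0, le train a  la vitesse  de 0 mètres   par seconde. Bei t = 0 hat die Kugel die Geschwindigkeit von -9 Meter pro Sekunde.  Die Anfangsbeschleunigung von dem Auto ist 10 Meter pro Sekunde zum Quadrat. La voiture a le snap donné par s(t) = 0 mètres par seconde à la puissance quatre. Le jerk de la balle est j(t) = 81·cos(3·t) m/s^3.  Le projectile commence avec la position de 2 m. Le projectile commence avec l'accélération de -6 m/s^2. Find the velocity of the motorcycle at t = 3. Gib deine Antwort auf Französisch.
Pour résoudre ceci, nous devons prendre 1 primitive de notre équation de l'accélération a(t) = 0. En prenant ∫a(t)dt et en appliquant v(0) = 15, nous trouvons v(t) = 15. En utilisant v(t) = 15 et en substituant t = 3, nous trouvons v = 15.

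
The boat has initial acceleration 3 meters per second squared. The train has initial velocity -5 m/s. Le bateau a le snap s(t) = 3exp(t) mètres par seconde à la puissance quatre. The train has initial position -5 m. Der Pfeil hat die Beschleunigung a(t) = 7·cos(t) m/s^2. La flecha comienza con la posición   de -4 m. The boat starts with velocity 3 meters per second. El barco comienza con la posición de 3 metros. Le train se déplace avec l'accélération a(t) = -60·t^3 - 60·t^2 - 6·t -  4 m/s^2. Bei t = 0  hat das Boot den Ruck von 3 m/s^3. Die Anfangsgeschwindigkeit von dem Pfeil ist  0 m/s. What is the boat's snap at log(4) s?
From the given snap equation s(t) = 3·exp(t), we substitute t = log(4) to get s = 12.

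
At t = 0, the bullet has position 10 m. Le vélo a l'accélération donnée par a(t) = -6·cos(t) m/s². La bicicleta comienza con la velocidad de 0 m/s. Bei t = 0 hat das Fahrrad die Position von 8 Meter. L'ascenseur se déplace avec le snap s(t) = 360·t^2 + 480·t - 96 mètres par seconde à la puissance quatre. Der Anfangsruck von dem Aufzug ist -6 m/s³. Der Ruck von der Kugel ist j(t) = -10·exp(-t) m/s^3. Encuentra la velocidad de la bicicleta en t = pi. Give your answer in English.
To solve this, we need to take 1 antiderivative of our acceleration equation a(t) = -6·cos(t). The antiderivative of acceleration is velocity. Using v(0) = 0, we get v(t) = -6·sin(t). We have velocity v(t) = -6·sin(t). Substituting t = pi: v(pi) = 0.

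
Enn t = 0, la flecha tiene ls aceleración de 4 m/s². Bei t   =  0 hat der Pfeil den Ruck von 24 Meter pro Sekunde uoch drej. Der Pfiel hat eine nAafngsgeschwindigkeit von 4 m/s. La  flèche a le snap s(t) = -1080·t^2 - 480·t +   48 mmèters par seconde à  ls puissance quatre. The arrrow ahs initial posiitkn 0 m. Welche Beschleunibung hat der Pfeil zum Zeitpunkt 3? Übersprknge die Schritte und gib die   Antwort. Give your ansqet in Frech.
a(3) = -9158.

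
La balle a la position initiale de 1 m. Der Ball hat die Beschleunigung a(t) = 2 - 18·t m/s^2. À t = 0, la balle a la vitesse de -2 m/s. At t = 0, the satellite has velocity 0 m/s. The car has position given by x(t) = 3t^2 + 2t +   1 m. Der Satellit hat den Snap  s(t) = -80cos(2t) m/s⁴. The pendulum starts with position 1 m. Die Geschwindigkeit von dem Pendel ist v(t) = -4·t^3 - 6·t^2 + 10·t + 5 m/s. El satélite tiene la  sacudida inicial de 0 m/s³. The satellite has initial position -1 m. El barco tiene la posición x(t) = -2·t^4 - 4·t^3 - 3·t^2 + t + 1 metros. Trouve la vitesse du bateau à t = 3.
Nous devons dériver notre équation de la position x(t) = -2·t^4 - 4·t^3 - 3·t^2 + t + 1 1 fois. En prenant d/dt de x(t), nous trouvons v(t) = -8·t^3 - 12·t^2 - 6·t + 1. Nous avons la vitesse v(t) = -8·t^3 - 12·t^2 - 6·t + 1. En substituant t = 3: v(3) = -341.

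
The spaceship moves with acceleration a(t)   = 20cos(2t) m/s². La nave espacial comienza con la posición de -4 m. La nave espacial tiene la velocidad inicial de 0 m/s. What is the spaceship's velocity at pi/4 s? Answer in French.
Nous devons intégrer notre équation de l'accélération a(t) = 20·cos(2·t) 1 fois. L'intégrale de l'accélération est la vitesse. En utilisant v(0) = 0, nous obtenons v(t) = 10·sin(2·t). De l'équation de la vitesse v(t) = 10·sin(2·t), nous substituons t = pi/4 pour obtenir v = 10.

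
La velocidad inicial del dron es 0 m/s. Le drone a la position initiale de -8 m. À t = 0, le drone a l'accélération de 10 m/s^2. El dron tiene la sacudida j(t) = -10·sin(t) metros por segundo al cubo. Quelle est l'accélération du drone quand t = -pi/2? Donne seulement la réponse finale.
À t = -pi/2, a = 0.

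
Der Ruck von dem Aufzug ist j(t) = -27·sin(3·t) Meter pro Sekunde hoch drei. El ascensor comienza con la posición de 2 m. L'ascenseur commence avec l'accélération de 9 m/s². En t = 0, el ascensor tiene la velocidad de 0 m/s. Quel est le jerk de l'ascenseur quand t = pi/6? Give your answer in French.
De l'équation du jerk j(t) = -27·sin(3·t), nous substituons t = pi/6 pour obtenir j = -27.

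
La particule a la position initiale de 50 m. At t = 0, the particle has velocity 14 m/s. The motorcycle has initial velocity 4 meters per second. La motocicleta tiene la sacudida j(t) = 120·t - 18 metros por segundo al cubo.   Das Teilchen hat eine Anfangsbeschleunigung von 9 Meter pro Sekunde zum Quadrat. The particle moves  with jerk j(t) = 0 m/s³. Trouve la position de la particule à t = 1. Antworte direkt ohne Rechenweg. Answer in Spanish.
La respuesta es 137/2.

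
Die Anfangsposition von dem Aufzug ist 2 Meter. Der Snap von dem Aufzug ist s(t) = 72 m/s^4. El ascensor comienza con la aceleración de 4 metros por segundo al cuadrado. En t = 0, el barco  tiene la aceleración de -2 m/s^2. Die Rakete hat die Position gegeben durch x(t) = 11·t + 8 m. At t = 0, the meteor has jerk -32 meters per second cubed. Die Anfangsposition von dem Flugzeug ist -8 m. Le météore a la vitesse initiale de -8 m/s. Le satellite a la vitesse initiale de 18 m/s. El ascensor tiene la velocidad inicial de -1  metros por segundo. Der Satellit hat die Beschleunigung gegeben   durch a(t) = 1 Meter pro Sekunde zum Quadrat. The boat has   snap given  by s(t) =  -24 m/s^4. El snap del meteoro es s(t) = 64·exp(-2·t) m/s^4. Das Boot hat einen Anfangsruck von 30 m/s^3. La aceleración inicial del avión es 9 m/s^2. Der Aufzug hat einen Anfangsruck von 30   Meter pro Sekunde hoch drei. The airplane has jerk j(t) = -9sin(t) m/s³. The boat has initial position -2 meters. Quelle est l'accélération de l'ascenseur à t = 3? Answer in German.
Wir müssen die Stammfunktion unserer Gleichung für den Snap s(t) = 72 2-mal finden. Mit ∫s(t)dt und Anwendung von j(0) = 30, finden wir j(t) = 72·t + 30. Durch Integration von dem Ruck und Verwendung der Anfangsbedingung a(0) = 4, erhalten wir a(t) = 36·t^2 + 30·t + 4. Mit a(t) = 36·t^2 + 30·t + 4 und Einsetzen von t = 3, finden wir a = 418.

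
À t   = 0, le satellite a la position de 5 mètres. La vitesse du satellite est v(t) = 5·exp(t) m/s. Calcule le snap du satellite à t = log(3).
Pour résoudre ceci, nous devons prendre 3 dérivées de notre équation de la vitesse v(t) = 5·exp(t). La dérivée de la vitesse donne l'accélération: a(t) = 5·exp(t). La dérivée de l'accélération donne le jerk: j(t) = 5·exp(t). En prenant d/dt de j(t), nous trouvons s(t) = 5·exp(t). De l'équation du snap s(t) = 5·exp(t), nous substituons t = log(3) pour obtenir s = 15.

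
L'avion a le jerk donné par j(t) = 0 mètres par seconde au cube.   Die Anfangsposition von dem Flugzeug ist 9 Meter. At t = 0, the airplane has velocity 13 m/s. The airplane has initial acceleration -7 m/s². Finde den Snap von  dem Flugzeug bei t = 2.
Ausgehend von dem Ruck j(t) = 0, nehmen wir 1 Ableitung. Durch Ableiten von dem Ruck erhalten wir den Snap: s(t) = 0. Mit s(t) = 0 und Einsetzen von t = 2, finden wir s = 0.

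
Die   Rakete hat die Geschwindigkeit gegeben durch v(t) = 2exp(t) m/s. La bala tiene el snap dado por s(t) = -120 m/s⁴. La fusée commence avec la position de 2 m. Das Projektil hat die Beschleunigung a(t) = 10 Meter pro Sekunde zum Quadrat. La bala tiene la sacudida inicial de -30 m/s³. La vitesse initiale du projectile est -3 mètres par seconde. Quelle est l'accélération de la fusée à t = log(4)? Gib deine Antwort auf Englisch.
To solve this, we need to take 1 derivative of our velocity equation v(t) = 2·exp(t). The derivative of velocity gives acceleration: a(t) = 2·exp(t). From the given acceleration equation a(t) = 2·exp(t), we substitute t = log(4) to get a = 8.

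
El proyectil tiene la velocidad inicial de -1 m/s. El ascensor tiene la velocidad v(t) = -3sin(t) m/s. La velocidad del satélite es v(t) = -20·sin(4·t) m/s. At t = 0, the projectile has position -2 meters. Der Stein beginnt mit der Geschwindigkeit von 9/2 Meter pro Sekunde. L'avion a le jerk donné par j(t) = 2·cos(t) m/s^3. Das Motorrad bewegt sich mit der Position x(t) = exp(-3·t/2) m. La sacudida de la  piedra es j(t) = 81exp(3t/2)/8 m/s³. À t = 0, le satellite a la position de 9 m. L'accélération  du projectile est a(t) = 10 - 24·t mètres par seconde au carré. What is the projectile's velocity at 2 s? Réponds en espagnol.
Debemos encontrar la integral de nuestra ecuación de la aceleración a(t) = 10 - 24·t 1 vez. Tomando ∫a(t)dt y aplicando v(0) = -1, encontramos v(t) = -12·t^2 + 10·t - 1. Tenemos la velocidad v(t) = -12·t^2 + 10·t - 1. Sustituyendo t = 2: v(2) = -29.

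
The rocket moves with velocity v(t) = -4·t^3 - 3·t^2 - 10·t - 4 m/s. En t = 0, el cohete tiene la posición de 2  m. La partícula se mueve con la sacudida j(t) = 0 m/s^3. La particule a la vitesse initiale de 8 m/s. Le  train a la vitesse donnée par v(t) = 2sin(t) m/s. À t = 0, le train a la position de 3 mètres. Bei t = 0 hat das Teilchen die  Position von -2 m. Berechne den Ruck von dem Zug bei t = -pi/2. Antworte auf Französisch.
Nous devons dériver notre équation de la vitesse v(t) = 2·sin(t) 2 fois. En dérivant la vitesse, nous obtenons l'accélération: a(t) = 2·cos(t). En dérivant l'accélération, nous obtenons le jerk: j(t) = -2·sin(t). En utilisant j(t) = -2·sin(t) et en substituant t = -pi/2, nous trouvons j = 2.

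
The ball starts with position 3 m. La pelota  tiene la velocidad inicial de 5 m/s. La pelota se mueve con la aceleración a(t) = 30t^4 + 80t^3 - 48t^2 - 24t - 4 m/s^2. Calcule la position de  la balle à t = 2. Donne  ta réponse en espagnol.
Necesitamos integrar nuestra ecuación de la aceleración a(t) = 30·t^4 + 80·t^3 - 48·t^2 - 24·t - 4 2 veces. La integral de la aceleración es la velocidad. Usando v(0) = 5, obtenemos v(t) = 6·t^5 + 20·t^4 - 16·t^3 - 12·t^2 - 4·t + 5. La integral de la velocidad, con x(0) = 3, da la posición: x(t) = t^6 + 4·t^5 - 4·t^4 - 4·t^3 - 2·t^2 + 5·t + 3. Usando x(t) = t^6 + 4·t^5 - 4·t^4 - 4·t^3 - 2·t^2 + 5·t + 3 y sustituyendo t = 2, encontramos x = 101.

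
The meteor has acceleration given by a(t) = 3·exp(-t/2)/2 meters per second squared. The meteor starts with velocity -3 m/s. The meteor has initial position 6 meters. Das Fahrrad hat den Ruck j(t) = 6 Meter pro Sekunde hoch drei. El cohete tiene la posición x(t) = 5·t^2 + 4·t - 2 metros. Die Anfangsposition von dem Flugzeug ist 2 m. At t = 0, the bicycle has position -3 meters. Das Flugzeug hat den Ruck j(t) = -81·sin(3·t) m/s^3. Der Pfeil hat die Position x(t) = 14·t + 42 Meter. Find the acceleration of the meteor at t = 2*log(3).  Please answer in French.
En utilisant a(t) = 3·exp(-t/2)/2 et en substituant t = 2*log(3), nous trouvons a = 1/2.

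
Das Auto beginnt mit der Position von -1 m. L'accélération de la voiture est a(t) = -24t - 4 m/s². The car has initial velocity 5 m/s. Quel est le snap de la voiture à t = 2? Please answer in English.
Starting from acceleration a(t) = -24·t - 4, we take 2 derivatives. Differentiating acceleration, we get jerk: j(t) = -24. Differentiating jerk, we get snap: s(t) = 0. Using s(t) = 0 and substituting t = 2, we find s = 0.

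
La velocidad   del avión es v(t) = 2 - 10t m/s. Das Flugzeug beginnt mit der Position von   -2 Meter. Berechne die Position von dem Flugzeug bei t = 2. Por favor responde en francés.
Nous devons intégrer notre équation de la vitesse v(t) = 2 - 10·t 1 fois. L'intégrale de la vitesse est la position. En utilisant x(0) = -2, nous obtenons x(t) = -5·t^2 + 2·t - 2. En utilisant x(t) = -5·t^2 + 2·t - 2 et en substituant t = 2, nous trouvons x = -18.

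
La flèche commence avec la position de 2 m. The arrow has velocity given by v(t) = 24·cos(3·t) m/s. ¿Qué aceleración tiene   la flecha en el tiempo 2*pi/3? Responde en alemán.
Ausgehend von der Geschwindigkeit v(t) = 24·cos(3·t), nehmen wir 1 Ableitung. Mit d/dt von v(t) finden wir a(t) = -72·sin(3·t). Wir haben die Beschleunigung a(t) = -72·sin(3·t). Durch Einsetzen von t = 2*pi/3: a(2*pi/3) = 0.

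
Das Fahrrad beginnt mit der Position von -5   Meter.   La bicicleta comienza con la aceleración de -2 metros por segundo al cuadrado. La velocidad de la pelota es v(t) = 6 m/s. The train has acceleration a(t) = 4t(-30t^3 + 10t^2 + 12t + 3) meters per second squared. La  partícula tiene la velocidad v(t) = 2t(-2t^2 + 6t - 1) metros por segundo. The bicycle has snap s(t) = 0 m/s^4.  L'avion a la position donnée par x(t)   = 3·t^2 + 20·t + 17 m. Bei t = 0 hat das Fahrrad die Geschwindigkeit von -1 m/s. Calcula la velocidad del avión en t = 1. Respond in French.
Nous devons dériver notre équation de la position x(t) = 3·t^2 + 20·t + 17 1 fois. En prenant d/dt de x(t), nous trouvons v(t) = 6·t + 20. Nous avons la vitesse v(t) = 6·t + 20. En substituant t = 1: v(1) = 26.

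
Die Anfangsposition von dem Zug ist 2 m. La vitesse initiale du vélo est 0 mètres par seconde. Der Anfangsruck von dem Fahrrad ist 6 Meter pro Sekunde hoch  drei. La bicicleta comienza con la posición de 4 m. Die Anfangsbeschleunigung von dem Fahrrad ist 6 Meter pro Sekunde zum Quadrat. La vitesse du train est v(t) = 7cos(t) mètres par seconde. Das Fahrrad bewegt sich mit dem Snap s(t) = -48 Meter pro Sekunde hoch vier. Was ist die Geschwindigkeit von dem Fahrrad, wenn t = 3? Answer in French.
Nous devons trouver l'intégrale de notre équation du snap s(t) = -48 3 fois. En prenant ∫s(t)dt et en appliquant j(0) = 6, nous trouvons j(t) = 6 - 48·t. L'intégrale du jerk est l'accélération. En utilisant a(0) = 6, nous obtenons a(t) = -24·t^2 + 6·t + 6. La primitive de l'accélération est la vitesse. En utilisant v(0) = 0, nous obtenons v(t) = t·(-8·t^2 + 3·t + 6). De l'équation de la vitesse v(t) = t·(-8·t^2 + 3·t + 6), nous substituons t = 3 pour obtenir v = -171.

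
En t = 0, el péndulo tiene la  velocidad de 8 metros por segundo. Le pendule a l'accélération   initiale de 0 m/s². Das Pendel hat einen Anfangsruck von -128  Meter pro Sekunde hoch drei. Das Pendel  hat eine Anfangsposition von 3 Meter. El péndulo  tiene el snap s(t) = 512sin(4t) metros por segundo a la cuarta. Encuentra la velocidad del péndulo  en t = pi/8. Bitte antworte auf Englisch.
We need to integrate our snap equation s(t) = 512·sin(4·t) 3 times. Integrating snap and using the initial condition j(0) = -128, we get j(t) = -128·cos(4·t). The antiderivative of jerk is acceleration. Using a(0) = 0, we get a(t) = -32·sin(4·t). The integral of acceleration is velocity. Using v(0) = 8, we get v(t) = 8·cos(4·t). From the given velocity equation v(t) = 8·cos(4·t), we substitute t = pi/8 to get v = 0.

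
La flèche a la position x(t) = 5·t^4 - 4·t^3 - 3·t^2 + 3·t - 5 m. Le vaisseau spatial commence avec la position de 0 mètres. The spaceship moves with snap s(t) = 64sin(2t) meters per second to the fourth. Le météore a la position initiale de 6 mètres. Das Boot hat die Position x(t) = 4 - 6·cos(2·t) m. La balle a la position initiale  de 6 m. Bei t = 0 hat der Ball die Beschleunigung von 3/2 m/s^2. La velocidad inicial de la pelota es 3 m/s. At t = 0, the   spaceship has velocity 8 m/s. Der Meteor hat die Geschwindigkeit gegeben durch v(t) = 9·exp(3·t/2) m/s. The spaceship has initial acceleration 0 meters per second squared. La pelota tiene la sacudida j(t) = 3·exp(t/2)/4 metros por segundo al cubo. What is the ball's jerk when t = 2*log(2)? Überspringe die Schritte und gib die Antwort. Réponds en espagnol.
La sacudida en t = 2*log(2) es j = 3/2.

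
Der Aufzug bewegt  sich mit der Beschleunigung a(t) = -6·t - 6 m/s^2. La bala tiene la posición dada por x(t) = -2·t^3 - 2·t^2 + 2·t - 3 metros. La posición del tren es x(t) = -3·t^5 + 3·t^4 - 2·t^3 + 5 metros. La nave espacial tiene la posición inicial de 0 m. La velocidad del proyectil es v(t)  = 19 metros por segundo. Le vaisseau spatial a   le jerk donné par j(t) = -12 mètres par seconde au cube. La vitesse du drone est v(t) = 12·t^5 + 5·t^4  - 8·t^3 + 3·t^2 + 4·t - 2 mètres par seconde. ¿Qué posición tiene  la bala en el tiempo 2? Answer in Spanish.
Usando x(t) = -2·t^3 - 2·t^2 + 2·t - 3 y sustituyendo t = 2, encontramos x = -23.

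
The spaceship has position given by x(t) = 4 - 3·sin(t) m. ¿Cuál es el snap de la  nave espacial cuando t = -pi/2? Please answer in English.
Starting from position x(t) = 4 - 3·sin(t), we take 4 derivatives. Taking d/dt of x(t), we find v(t) = -3·cos(t). The derivative of velocity gives acceleration: a(t) = 3·sin(t). Differentiating acceleration, we get jerk: j(t) = 3·cos(t). Differentiating jerk, we get snap: s(t) = -3·sin(t). From the given snap equation s(t) = -3·sin(t), we substitute t = -pi/2 to get s = 3.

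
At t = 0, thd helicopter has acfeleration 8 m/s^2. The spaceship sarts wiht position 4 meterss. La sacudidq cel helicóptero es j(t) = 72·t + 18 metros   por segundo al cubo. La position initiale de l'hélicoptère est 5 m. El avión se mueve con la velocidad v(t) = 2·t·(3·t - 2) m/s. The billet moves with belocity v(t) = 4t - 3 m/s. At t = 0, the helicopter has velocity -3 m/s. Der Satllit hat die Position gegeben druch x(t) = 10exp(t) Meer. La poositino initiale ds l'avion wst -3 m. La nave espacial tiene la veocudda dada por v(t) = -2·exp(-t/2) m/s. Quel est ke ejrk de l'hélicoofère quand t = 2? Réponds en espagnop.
De la ecuación de la sacudida j(t) = 72·t + 18, sustituimos t = 2 para obtener j = 162.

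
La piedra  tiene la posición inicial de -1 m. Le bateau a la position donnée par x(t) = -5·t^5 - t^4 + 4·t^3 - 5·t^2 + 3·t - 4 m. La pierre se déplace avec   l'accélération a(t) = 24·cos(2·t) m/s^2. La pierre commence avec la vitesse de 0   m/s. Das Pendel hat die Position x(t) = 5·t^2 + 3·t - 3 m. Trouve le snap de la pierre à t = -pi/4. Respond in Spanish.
Partiendo de la aceleración a(t) = 24·cos(2·t), tomamos 2 derivadas. La derivada de la aceleración da la sacudida: j(t) = -48·sin(2·t). La derivada de la sacudida da el snap: s(t) = -96·cos(2·t). Usando s(t) = -96·cos(2·t) y sustituyendo t = -pi/4, encontramos s = 0.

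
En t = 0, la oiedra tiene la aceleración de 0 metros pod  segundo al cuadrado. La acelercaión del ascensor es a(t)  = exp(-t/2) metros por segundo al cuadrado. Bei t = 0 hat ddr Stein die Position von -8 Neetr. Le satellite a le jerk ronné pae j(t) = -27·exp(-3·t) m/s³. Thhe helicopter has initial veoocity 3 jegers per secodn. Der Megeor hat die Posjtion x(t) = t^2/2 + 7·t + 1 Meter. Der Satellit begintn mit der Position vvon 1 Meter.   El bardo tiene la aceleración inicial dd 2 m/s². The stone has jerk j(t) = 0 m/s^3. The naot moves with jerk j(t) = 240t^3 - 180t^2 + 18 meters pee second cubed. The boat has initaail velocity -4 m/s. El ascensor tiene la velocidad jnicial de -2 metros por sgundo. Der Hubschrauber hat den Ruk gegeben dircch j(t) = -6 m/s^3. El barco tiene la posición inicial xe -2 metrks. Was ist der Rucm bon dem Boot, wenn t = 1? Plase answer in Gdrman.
Wir haben den Ruck j(t) = 240·t^3 - 180·t^2 + 18. Durch Einsetzen von t = 1: j(1) = 78.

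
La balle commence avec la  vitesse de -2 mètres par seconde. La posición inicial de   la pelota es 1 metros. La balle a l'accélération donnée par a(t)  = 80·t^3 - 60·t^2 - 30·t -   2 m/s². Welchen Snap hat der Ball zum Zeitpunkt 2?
Um dies zu lösen, müssen wir 2 Ableitungen unserer Gleichung für die Beschleunigung a(t) = 80·t^3 - 60·t^2 - 30·t - 2 nehmen. Die Ableitung von der Beschleunigung ergibt den Ruck: j(t) = 240·t^2 - 120·t - 30. Die Ableitung von dem Ruck ergibt den Snap: s(t) = 480·t - 120. Wir haben den Snap s(t) = 480·t - 120. Durch Einsetzen von t = 2: s(2) = 840.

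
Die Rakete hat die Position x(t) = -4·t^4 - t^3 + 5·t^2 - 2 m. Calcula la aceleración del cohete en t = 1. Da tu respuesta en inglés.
We must differentiate our position equation x(t) = -4·t^4 - t^3 + 5·t^2 - 2 2 times. The derivative of position gives velocity: v(t) = -16·t^3 - 3·t^2 + 10·t. The derivative of velocity gives acceleration: a(t) = -48·t^2 - 6·t + 10. From the given acceleration equation a(t) = -48·t^2 - 6·t + 10, we substitute t = 1 to get a = -44.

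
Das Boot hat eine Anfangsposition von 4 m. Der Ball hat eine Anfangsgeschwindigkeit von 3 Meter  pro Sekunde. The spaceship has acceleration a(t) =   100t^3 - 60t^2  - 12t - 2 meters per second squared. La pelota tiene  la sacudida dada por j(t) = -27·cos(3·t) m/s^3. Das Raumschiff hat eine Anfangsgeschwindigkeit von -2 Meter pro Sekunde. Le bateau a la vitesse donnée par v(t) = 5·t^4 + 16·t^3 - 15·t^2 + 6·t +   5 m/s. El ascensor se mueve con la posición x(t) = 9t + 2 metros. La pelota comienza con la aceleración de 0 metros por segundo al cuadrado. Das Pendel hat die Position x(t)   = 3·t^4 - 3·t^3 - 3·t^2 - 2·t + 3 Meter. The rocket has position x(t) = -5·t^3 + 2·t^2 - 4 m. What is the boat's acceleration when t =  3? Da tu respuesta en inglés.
To solve this, we need to take 1 derivative of our velocity equation v(t) = 5·t^4 + 16·t^3 - 15·t^2 + 6·t + 5. The derivative of velocity gives acceleration: a(t) = 20·t^3 + 48·t^2 - 30·t + 6. From the given acceleration equation a(t) = 20·t^3 + 48·t^2 - 30·t + 6, we substitute t = 3 to get a = 888.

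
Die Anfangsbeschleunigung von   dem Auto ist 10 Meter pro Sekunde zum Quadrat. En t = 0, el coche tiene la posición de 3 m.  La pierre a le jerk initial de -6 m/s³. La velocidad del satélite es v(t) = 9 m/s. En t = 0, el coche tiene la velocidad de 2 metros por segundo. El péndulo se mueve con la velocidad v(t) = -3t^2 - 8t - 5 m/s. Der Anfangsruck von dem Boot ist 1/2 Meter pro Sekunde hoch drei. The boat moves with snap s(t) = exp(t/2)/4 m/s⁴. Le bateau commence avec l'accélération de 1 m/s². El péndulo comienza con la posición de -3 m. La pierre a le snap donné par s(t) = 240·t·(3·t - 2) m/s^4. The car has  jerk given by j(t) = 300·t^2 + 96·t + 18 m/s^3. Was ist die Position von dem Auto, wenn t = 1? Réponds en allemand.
Ausgehend von dem Ruck j(t) = 300·t^2 + 96·t + 18, nehmen wir 3 Integrale. Die Stammfunktion von dem Ruck, mit a(0) = 10, ergibt die Beschleunigung: a(t) = 100·t^3 + 48·t^2 + 18·t + 10. Das Integral von der Beschleunigung, mit v(0) = 2, ergibt die Geschwindigkeit: v(t) = 25·t^4 + 16·t^3 + 9·t^2 + 10·t + 2. Das Integral von der Geschwindigkeit ist die Position. Mit x(0) = 3 erhalten wir x(t) = 5·t^5 + 4·t^4 + 3·t^3 + 5·t^2 + 2·t + 3. Mit x(t) = 5·t^5 + 4·t^4 + 3·t^3 + 5·t^2 + 2·t + 3 und Einsetzen von t = 1, finden wir x = 22.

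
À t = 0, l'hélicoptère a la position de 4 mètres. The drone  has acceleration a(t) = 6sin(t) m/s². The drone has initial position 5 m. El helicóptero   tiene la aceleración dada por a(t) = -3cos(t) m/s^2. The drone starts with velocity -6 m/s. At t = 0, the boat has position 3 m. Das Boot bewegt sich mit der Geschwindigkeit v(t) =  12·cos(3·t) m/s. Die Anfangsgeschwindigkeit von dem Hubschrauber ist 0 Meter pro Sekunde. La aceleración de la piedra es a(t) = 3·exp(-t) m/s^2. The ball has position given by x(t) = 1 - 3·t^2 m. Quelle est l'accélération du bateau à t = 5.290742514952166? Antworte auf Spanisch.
Para resolver esto, necesitamos tomar 1 derivada de nuestra ecuación de la velocidad v(t) = 12·cos(3·t). Tomando d/dt de v(t), encontramos a(t) = -36·sin(3·t). Tenemos la aceleración a(t) = -36·sin(3·t). Sustituyendo t = 5.290742514952166: a(5.290742514952166) = 5.88695601020924.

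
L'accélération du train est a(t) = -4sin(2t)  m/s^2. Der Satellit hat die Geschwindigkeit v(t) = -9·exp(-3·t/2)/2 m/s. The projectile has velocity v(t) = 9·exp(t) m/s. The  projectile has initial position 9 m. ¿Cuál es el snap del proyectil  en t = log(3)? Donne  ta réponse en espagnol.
Debemos derivar nuestra ecuación de la velocidad v(t) = 9·exp(t) 3 veces. Tomando d/dt de v(t), encontramos a(t) = 9·exp(t). La derivada de la aceleración da la sacudida: j(t) = 9·exp(t). La derivada de la sacudida da el snap: s(t) = 9·exp(t). Tenemos el snap s(t) = 9·exp(t). Sustituyendo t = log(3): s(log(3)) = 27.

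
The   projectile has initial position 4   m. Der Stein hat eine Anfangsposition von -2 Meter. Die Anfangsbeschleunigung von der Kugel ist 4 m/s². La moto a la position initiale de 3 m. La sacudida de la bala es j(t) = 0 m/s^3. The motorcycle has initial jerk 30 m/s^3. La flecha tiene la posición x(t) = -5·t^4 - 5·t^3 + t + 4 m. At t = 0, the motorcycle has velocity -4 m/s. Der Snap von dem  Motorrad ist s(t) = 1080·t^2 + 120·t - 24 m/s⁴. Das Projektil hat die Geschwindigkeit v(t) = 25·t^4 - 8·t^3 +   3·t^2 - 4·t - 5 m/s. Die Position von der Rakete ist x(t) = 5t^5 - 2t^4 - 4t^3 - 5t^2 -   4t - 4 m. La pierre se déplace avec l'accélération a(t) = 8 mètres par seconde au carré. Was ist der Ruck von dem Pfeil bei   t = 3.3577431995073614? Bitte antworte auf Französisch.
Nous devons dériver notre équation de la position x(t) = -5·t^4 - 5·t^3 + t + 4 3 fois. En dérivant la position, nous obtenons la vitesse: v(t) = -20·t^3 - 15·t^2 + 1. La dérivée de la vitesse donne l'accélération: a(t) = -60·t^2 - 30·t. La dérivée de l'accélération donne le jerk: j(t) = -120·t - 30. De l'équation du jerk j(t) = -120·t - 30, nous substituons t = 3.3577431995073614 pour obtenir j = -432.929183940883.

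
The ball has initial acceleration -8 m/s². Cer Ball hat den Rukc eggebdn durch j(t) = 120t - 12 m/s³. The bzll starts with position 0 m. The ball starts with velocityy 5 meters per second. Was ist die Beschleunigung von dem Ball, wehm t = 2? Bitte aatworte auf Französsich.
En partant du jerk j(t) = 120·t - 12, nous prenons 1 primitive. En intégrant le jerk et en utilisant la condition initiale a(0) = -8, nous obtenons a(t) = 60·t^2 - 12·t - 8. En utilisant a(t) = 60·t^2 - 12·t - 8 et en substituant t = 2, nous trouvons a = 208.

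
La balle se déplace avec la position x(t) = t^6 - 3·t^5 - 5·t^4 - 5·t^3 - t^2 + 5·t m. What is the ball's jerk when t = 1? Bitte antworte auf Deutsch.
Wir müssen unsere Gleichung für die Position x(t) = t^6 - 3·t^5 - 5·t^4 - 5·t^3 - t^2 + 5·t 3-mal ableiten. Die Ableitung von der Position ergibt die Geschwindigkeit: v(t) = 6·t^5 - 15·t^4 - 20·t^3 - 15·t^2 - 2·t + 5. Die Ableitung von der Geschwindigkeit ergibt die Beschleunigung: a(t) = 30·t^4 - 60·t^3 - 60·t^2 - 30·t - 2. Mit d/dt von a(t) finden wir j(t) = 120·t^3 - 180·t^2 - 120·t - 30. Aus der Gleichung für den Ruck j(t) = 120·t^3 - 180·t^2 - 120·t - 30, setzen wir t = 1 ein und erhalten j = -210.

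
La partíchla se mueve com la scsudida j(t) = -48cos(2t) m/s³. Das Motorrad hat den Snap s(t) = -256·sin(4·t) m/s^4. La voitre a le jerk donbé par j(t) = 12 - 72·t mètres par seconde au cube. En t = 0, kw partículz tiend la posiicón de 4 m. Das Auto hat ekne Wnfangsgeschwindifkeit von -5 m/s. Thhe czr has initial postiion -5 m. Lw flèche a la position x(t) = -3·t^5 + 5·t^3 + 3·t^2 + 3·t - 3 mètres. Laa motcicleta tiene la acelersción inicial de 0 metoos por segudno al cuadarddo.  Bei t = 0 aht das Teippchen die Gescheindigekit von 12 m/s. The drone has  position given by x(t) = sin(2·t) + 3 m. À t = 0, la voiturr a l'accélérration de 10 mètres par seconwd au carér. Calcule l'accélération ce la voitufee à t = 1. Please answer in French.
En partant du jerk j(t) = 12 - 72·t, nous prenons 1 intégrale. En intégrant le jerk et en utilisant la condition initiale a(0) = 10, nous obtenons a(t) = -36·t^2 + 12·t + 10. En utilisant a(t) = -36·t^2 + 12·t + 10 et en substituant t = 1, nous trouvons a = -14.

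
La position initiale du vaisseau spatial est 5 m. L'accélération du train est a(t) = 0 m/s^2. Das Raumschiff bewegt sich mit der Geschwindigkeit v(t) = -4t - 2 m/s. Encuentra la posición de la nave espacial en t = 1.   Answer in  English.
Starting from velocity v(t) = -4·t - 2, we take 1 antiderivative. Finding the antiderivative of v(t) and using x(0) = 5: x(t) = -2·t^2 - 2·t + 5. Using x(t) = -2·t^2 - 2·t + 5 and substituting t = 1, we find x = 1.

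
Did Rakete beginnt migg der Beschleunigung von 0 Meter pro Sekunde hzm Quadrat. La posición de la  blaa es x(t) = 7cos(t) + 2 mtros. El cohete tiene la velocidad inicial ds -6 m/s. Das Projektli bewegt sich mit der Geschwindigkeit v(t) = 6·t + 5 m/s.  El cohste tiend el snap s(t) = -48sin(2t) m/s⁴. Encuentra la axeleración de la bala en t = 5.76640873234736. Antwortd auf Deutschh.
Wir müssen unsere Gleichung für die Position x(t) = 7·cos(t) + 2 2-mal ableiten. Durch Ableiten von der Position erhalten wir die Geschwindigkeit: v(t) = -7·sin(t). Durch Ableiten von der Geschwindigkeit erhalten wir die Beschleunigung: a(t) = -7·cos(t). Aus der Gleichung für die Beschleunigung a(t) = -7·cos(t), setzen wir t = 5.76640873234736 ein und erhalten a = -6.08591427027565.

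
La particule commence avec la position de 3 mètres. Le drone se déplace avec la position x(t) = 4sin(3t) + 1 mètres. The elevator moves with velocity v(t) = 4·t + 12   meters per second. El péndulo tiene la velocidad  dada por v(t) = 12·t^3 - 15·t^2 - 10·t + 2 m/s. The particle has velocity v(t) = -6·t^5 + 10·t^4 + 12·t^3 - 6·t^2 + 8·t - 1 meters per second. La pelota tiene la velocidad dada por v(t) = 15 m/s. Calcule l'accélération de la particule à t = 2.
Nous devons dériver notre équation de la vitesse v(t) = -6·t^5 + 10·t^4 + 12·t^3 - 6·t^2 + 8·t - 1 1 fois. En dérivant la vitesse, nous obtenons l'accélération: a(t) = -30·t^4 + 40·t^3 + 36·t^2 - 12·t + 8. Nous avons l'accélération a(t) = -30·t^4 + 40·t^3 + 36·t^2 - 12·t + 8. En substituant t = 2: a(2) = -32.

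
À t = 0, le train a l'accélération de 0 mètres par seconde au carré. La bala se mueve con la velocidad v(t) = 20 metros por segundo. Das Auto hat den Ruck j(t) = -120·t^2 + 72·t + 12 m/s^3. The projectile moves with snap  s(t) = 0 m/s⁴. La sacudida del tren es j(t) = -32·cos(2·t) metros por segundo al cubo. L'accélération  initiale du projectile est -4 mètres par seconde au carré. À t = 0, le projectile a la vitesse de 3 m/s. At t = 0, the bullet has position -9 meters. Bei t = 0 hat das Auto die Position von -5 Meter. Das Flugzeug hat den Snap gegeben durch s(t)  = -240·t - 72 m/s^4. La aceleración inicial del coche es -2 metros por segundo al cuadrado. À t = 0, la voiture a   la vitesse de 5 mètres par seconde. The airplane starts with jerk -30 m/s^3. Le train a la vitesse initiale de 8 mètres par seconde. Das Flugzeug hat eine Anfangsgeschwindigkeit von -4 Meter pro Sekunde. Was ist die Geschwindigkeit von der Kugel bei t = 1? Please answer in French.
En utilisant v(t) = 20 et en substituant t = 1, nous trouvons v = 20.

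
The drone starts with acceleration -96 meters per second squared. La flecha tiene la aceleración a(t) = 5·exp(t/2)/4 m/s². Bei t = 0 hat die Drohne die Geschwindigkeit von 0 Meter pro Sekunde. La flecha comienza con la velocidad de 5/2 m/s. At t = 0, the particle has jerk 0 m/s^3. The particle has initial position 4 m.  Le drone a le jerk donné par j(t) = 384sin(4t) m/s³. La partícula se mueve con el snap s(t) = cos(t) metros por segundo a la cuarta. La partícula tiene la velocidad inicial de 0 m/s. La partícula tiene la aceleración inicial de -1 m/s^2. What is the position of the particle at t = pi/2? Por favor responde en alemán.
Wir müssen unsere Gleichung für den Snap s(t) = cos(t) 4-mal integrieren. Durch Integration von dem Snap und Verwendung der Anfangsbedingung j(0) = 0, erhalten wir j(t) = sin(t). Die Stammfunktion von dem Ruck ist die Beschleunigung. Mit a(0) = -1 erhalten wir a(t) = -cos(t). Mit ∫a(t)dt und Anwendung von v(0) = 0, finden wir v(t) = -sin(t). Das Integral von der Geschwindigkeit, mit x(0) = 4, ergibt die Position: x(t) = cos(t) + 3. Aus der Gleichung für die Position x(t) = cos(t) + 3, setzen wir t = pi/2 ein und erhalten x = 3.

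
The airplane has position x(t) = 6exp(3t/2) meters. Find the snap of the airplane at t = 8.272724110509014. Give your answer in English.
We must differentiate our position equation x(t) = 6·exp(3·t/2) 4 times. Differentiating position, we get velocity: v(t) = 9·exp(3·t/2). The derivative of velocity gives acceleration: a(t) = 27·exp(3·t/2)/2. The derivative of acceleration gives jerk: j(t) = 81·exp(3·t/2)/4. Taking d/dt of j(t), we find s(t) = 243·exp(3·t/2)/8. Using s(t) = 243·exp(3·t/2)/8 and substituting t = 8.272724110509014, we find s = 7442415.86712252.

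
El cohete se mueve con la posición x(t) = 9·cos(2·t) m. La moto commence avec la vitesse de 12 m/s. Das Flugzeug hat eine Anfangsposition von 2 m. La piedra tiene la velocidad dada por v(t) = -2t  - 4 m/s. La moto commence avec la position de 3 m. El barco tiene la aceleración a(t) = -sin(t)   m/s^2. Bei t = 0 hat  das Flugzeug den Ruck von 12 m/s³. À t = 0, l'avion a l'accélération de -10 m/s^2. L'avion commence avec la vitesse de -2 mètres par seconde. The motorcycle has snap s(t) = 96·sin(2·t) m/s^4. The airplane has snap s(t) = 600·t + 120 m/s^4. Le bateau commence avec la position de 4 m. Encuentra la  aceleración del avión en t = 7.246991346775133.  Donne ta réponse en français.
Nous devons intégrer notre équation du snap s(t) = 600·t + 120 2 fois. En intégrant le snap et en utilisant la condition initiale j(0) = 12, nous obtenons j(t) = 300·t^2 + 120·t + 12. L'intégrale du jerk, avec a(0) = -10, donne l'accélération: a(t) = 100·t^3 + 60·t^2 + 12·t - 10. En utilisant a(t) = 100·t^3 + 60·t^2 + 12·t - 10 et en substituant t = 7.246991346775133, nous trouvons a = 41288.4863957997.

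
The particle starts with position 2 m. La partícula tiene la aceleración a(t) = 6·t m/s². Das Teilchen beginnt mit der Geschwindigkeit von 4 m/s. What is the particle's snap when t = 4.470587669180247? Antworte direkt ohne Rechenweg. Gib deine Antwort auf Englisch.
The snap at t = 4.470587669180247 is s = 0.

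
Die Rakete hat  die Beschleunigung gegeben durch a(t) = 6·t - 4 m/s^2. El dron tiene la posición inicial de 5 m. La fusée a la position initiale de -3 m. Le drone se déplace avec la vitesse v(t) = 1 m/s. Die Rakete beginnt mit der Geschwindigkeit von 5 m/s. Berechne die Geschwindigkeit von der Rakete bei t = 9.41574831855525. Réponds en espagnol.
Partiendo de la aceleración a(t) = 6·t - 4, tomamos 1 antiderivada. Integrando la aceleración y usando la condición inicial v(0) = 5, obtenemos v(t) = 3·t^2 - 4·t + 5. Tenemos la velocidad v(t) = 3·t^2 - 4·t + 5. Sustituyendo t = 9.41574831855525: v(9.41574831855525) = 233.305955920907.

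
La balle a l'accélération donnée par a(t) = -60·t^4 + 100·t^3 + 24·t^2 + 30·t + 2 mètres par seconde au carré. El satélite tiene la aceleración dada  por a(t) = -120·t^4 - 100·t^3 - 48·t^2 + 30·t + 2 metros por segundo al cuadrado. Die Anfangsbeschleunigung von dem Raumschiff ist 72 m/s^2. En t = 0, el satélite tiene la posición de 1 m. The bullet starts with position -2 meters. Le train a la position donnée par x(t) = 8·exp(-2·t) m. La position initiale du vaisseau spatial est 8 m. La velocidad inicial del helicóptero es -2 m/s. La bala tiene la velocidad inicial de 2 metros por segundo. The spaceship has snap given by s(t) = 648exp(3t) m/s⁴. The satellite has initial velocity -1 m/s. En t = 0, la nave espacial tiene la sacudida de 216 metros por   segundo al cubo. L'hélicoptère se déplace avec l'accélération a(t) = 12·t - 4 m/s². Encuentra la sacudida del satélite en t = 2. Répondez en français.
Nous devons dériver notre équation de l'accélération a(t) = -120·t^4 - 100·t^3 - 48·t^2 + 30·t + 2 1 fois. La dérivée de l'accélération donne le jerk: j(t) = -480·t^3 - 300·t^2 - 96·t + 30. Nous avons le jerk j(t) = -480·t^3 - 300·t^2 - 96·t + 30. En substituant t = 2: j(2) = -5202.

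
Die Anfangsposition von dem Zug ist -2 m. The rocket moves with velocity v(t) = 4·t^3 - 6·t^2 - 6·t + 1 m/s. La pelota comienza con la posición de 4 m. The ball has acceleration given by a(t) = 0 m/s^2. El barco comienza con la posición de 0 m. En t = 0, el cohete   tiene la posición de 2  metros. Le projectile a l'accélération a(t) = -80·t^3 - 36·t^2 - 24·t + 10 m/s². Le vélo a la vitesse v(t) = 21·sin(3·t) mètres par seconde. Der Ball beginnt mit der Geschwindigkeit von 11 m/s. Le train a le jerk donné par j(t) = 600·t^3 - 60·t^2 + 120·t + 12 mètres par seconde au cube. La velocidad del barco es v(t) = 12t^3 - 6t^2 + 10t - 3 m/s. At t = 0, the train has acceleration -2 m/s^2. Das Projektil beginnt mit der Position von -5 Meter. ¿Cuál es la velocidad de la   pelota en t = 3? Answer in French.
Pour résoudre ceci, nous devons prendre 1 intégrale de notre équation de l'accélération a(t) = 0. L'intégrale de l'accélération est la vitesse. En utilisant v(0) = 11, nous obtenons v(t) = 11. En utilisant v(t) = 11 et en substituant t = 3, nous trouvons v = 11.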